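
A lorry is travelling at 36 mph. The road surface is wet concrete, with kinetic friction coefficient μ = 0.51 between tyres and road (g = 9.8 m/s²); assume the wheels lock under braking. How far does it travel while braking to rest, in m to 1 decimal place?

Braking distance ≈ 25.9 m

36 mph × 0.44704 = 16.0934 m/s.
a = μg = 0.51 × 9.8 = 4.998 m/s².
Braking distance = v²/(2a) = 16.0934² / (2 × 4.998) = 258.998 / 9.996 = 25.910 m.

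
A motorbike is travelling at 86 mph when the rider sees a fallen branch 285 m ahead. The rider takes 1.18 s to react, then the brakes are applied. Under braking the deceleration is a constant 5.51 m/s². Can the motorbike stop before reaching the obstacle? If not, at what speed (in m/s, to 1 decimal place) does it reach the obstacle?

86 mph × 0.44704 = 38.4454 m/s.
Reaction distance = 38.4454 × 1.18 = 45.366 m.
Braking distance = v²/(2a) = 1478.049 / 11.020 = 134.124 m.
Total stopping distance = 45.366 + 134.124 = 179.490 m, vs 285 m available — it stops with 285 − 179.490 = 105.510 m to spare.

Yes — it stops about 105.5 m short of the obstacle, so it never reaches it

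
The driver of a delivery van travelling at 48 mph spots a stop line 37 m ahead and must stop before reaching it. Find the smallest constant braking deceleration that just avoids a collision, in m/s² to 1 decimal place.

48 mph × 0.44704 = 21.4579 m/s.
v² = 2a·d ⇒ a = v²/(2d) = 21.4579² / (2 × 37.000) = 460.441 / 74.000 = 6.2222 m/s².

Required deceleration ≈ 6.2 m/s²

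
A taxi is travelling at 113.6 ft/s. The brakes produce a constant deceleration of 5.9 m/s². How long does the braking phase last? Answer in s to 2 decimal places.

113.6 ft/s × 0.3048 = 34.6253 m/s.
Braking time = v/a = 34.6253 / 5.900 = 5.869 s.

Braking time ≈ 5.87 s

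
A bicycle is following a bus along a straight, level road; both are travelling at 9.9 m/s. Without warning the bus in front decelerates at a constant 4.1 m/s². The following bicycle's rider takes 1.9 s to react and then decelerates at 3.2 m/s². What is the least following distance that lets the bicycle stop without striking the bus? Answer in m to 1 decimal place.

Leader travels v²/(2a_L) = 98.010 / 8.200 = 11.952 m before stopping.
Follower covers v·t_r = 9.9000 × 1.9 = 18.810 m while reacting, then v²/(2a_F) = 98.010 / 6.400 = 15.314 m while braking, for a total of 18.810 + 15.314 = 34.124 m.
Since a_F ≤ a_L and the follower starts braking later, the follower is never slower than the leader, so the closest approach is when both have stopped.
Minimum gap = 34.124 − 11.952 = 22.172 m.

Minimum gap ≈ 22.2 m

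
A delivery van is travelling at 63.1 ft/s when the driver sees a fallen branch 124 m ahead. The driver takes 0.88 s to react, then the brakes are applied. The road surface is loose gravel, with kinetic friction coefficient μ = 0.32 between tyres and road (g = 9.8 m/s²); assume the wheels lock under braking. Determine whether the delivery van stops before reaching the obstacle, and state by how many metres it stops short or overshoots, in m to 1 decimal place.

63.1 ft/s × 0.3048 = 19.2329 m/s.
a = μg = 0.32 × 9.8 = 3.136 m/s².
Reaction distance = 19.2329 × 0.88 = 16.925 m.
Braking distance = v²/(2a) = 369.904 / 6.272 = 58.977 m.
Total stopping distance = 16.925 + 58.977 = 75.902 m, vs 124 m available — it stops with 124 − 75.902 = 48.098 m to spare.

Yes — it stops 48.1 m short of the obstacle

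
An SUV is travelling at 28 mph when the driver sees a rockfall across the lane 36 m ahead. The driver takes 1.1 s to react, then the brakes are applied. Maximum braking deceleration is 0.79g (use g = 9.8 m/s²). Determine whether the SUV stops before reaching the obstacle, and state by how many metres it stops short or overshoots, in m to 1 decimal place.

28 mph × 0.44704 = 12.5171 m/s.
a = 0.79 × 9.8 = 7.742 m/s².
Reaction distance = 12.5171 × 1.1 = 13.769 m.
Braking distance = v²/(2a) = 156.678 / 15.484 = 10.119 m.
Total stopping distance = 13.769 + 10.119 = 23.888 m, vs 36 m available — it stops with 36 − 23.888 = 12.112 m to spare.

Yes — it stops 12.1 m short of the obstacle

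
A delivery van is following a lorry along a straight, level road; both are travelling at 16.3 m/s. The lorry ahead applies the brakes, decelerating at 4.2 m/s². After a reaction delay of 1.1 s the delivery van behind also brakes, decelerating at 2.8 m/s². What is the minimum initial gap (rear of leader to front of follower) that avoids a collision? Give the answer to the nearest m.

Minimum gap ≈ 34 m

Leader travels v²/(2a_L) = 265.690 / 8.400 = 31.630 m before stopping.
Follower covers v·t_r = 16.3000 × 1.1 = 17.930 m while reacting, then v²/(2a_F) = 265.690 / 5.600 = 47.445 m while braking, for a total of 17.930 + 47.445 = 65.375 m.
Since a_F ≤ a_L and the follower starts braking later, the follower is never slower than the leader, so the closest approach is when both have stopped.
Minimum gap = 65.375 − 31.630 = 33.745 m.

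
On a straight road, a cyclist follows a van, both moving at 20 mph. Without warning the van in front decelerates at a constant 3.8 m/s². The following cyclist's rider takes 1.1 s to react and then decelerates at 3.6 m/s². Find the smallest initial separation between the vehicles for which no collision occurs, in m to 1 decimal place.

Minimum gap ≈ 10.4 m

20 mph × 0.44704 = 8.9408 m/s.
Leader travels v²/(2a_L) = 79.938 / 7.600 = 10.518 m before stopping.
Follower covers v·t_r = 8.9408 × 1.1 = 9.835 m while reacting, then v²/(2a_F) = 79.938 / 7.200 = 11.103 m while braking, for a total of 9.835 + 11.103 = 20.938 m.
Since a_F ≤ a_L and the follower starts braking later, the follower is never slower than the leader, so the closest approach is when both have stopped.
Minimum gap = 20.938 − 10.518 = 10.420 m.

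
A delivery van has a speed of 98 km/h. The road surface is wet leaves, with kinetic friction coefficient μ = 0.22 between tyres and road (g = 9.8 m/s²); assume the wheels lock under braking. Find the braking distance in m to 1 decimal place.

98 km/h ÷ 3.6 = 27.2222 m/s.
a = μg = 0.22 × 9.8 = 2.156 m/s².
Braking distance = v²/(2a) = 27.2222² / (2 × 2.156) = 741.048 / 4.312 = 171.857 m.

Braking distance ≈ 171.9 m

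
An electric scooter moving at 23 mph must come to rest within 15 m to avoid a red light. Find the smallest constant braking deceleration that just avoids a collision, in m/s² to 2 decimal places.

Required deceleration ≈ 3.52 m/s²

23 mph × 0.44704 = 10.2819 m/s.
v² = 2a·d ⇒ a = v²/(2d) = 10.2819² / (2 × 15.000) = 105.717 / 30.000 = 3.5239 m/s².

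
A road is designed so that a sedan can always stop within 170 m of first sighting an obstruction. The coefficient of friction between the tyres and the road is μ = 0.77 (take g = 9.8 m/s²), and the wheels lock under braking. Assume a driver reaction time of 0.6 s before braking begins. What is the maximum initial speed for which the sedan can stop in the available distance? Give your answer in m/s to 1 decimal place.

Maximum speed ≈ 46.3 m/s

a = μg = 0.77 × 9.8 = 7.546 m/s².
Stopping distance: v·t_r + v²/(2a) = 170 with t_r = 0.6 s and a = 7.546 m/s².
So v² + 9.055 v − 2565.64 = 0.
Positive root: v = −a·t_r + √((a·t_r)² + 2a·d) = −4.528 + √(20.503 + 2565.64) = 46.3261 m/s.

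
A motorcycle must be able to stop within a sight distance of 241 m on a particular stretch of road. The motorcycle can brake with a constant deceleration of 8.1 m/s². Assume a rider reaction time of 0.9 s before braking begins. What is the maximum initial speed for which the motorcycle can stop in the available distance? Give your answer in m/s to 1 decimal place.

Maximum speed ≈ 55.6 m/s

Stopping distance: v·t_r + v²/(2a) = 241 with t_r = 0.9 s and a = 8.100 m/s².
So v² + 14.580 v − 3904.20 = 0.
Positive root: v = −a·t_r + √((a·t_r)² + 2a·d) = −7.290 + √(53.144 + 3904.20) = 55.6174 m/s.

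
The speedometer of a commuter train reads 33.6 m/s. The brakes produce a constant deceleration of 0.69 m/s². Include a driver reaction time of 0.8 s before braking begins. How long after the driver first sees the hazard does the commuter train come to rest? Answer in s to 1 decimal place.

Braking time = v/a = 33.6000 / 0.690 = 48.696 s.
Total = 0.8 + 48.696 = 49.496 s.

Total time ≈ 49.5 s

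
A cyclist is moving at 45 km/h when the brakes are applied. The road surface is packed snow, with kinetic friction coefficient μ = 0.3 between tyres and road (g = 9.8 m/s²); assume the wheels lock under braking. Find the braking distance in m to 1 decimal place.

Braking distance ≈ 26.6 m

45 km/h ÷ 3.6 = 12.5000 m/s.
a = μg = 0.3 × 9.8 = 2.940 m/s².
Braking distance = v²/(2a) = 12.5000² / (2 × 2.940) = 156.250 / 5.880 = 26.573 m.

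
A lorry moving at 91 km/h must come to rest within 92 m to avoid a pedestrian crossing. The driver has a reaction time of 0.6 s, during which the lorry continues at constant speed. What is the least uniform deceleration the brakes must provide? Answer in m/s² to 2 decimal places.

Required deceleration ≈ 4.16 m/s²

91 km/h ÷ 3.6 = 25.2778 m/s.
Distance covered during reaction = 25.2778 × 0.6 = 15.167 m.
Distance available for braking: 92 − 15.167 = 76.833 m.
v² = 2a·d ⇒ a = v²/(2d) = 25.2778² / (2 × 76.833) = 638.967 / 153.666 = 4.1582 m/s².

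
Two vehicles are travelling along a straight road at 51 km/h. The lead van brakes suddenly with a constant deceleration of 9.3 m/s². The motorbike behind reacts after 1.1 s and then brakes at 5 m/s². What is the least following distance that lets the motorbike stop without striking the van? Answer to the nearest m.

Minimum gap ≈ 25 m

51 km/h ÷ 3.6 = 14.1667 m/s.
Leader travels v²/(2a_L) = 200.695 / 18.600 = 10.790 m before stopping.
Follower covers v·t_r = 14.1667 × 1.1 = 15.583 m while reacting, then v²/(2a_F) = 200.695 / 10.000 = 20.069 m while braking, for a total of 15.583 + 20.069 = 35.652 m.
Since a_F ≤ a_L and the follower starts braking later, the follower is never slower than the leader, so the closest approach is when both have stopped.
Minimum gap = 35.652 − 10.790 = 24.862 m.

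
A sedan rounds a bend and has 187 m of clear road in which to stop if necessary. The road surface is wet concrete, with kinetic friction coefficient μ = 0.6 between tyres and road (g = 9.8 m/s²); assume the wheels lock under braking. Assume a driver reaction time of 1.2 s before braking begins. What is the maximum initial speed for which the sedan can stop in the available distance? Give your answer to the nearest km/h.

Maximum speed ≈ 145 km/h

a = μg = 0.6 × 9.8 = 5.880 m/s².
Stopping distance: v·t_r + v²/(2a) = 187 with t_r = 1.2 s and a = 5.880 m/s².
So v² + 14.112 v − 2199.12 = 0.
Positive root: v = −a·t_r + √((a·t_r)² + 2a·d) = −7.056 + √(49.787 + 2199.12) = 40.3666 m/s.
40.3666 m/s × 3.6 = 145.320 km/h.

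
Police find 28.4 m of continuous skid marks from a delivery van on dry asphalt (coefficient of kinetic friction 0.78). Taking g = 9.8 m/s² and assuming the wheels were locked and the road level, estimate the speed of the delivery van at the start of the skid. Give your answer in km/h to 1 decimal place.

Initial speed ≈ 75.0 km/h

Deceleration a = μg = 0.78 × 9.8 = 7.644 m/s².
v = √(2a·d) = √(2 × 7.644 × 28.4) = √434.179 = 20.8370 m/s.
= 20.8370 × 3.6 = 75.013 km/h.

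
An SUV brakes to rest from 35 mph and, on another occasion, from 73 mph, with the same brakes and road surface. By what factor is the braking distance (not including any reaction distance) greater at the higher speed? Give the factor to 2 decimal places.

Factor ≈ 4.35

Braking distance d = v²/(2a), so with a fixed, d ∝ v².
Factor = (73/35)² = 2.0857² = 4.3501.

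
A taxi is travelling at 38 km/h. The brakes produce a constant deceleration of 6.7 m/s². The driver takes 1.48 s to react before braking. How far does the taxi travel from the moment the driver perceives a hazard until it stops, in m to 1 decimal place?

Total stopping distance ≈ 23.9 m

38 km/h ÷ 3.6 = 10.5556 m/s.
Reaction distance = v·t_r = 10.5556 × 1.48 = 15.622 m.
Braking distance = v²/(2a) = 10.5556² / (2 × 6.700) = 111.421 / 13.400 = 8.315 m.
Total = 15.622 + 8.315 = 23.937 m.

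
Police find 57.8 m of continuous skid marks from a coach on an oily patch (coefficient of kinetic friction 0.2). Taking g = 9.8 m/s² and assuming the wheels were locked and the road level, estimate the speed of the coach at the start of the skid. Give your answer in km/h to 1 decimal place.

Initial speed ≈ 54.2 km/h

Deceleration a = μg = 0.2 × 9.8 = 1.960 m/s².
v = √(2a·d) = √(2 × 1.960 × 57.8) = √226.576 = 15.0524 m/s.
= 15.0524 × 3.6 = 54.189 km/h.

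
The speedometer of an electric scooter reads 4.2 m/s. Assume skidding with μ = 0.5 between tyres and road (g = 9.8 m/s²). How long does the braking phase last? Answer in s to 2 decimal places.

a = μg = 0.5 × 9.8 = 4.900 m/s².
Braking time = v/a = 4.2000 / 4.900 = 0.857 s.

Braking time ≈ 0.86 s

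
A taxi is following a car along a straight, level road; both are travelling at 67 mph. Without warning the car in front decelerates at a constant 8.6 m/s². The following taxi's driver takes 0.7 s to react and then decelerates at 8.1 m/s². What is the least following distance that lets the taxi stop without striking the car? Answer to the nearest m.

67 mph × 0.44704 = 29.9517 m/s.
Leader travels v²/(2a_L) = 897.104 / 17.200 = 52.157 m before stopping.
Follower covers v·t_r = 29.9517 × 0.7 = 20.966 m while reacting, then v²/(2a_F) = 897.104 / 16.200 = 55.377 m while braking, for a total of 20.966 + 55.377 = 76.343 m.
Since a_F ≤ a_L and the follower starts braking later, the follower is never slower than the leader, so the closest approach is when both have stopped.
Minimum gap = 76.343 − 52.157 = 24.186 m.

Minimum gap ≈ 24 m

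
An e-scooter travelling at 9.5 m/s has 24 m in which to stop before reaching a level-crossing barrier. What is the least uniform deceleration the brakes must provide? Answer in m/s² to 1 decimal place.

Required deceleration ≈ 1.9 m/s²

v² = 2a·d ⇒ a = v²/(2d) = 9.5000² / (2 × 24.000) = 90.250 / 48.000 = 1.8802 m/s².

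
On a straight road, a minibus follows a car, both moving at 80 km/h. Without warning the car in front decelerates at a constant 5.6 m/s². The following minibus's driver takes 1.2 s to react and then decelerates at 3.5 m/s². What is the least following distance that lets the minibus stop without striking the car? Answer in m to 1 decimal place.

80 km/h ÷ 3.6 = 22.2222 m/s.
Leader travels v²/(2a_L) = 493.826 / 11.200 = 44.092 m before stopping.
Follower covers v·t_r = 22.2222 × 1.2 = 26.667 m while reacting, then v²/(2a_F) = 493.826 / 7.000 = 70.547 m while braking, for a total of 26.667 + 70.547 = 97.214 m.
Since a_F ≤ a_L and the follower starts braking later, the follower is never slower than the leader, so the closest approach is when both have stopped.
Minimum gap = 97.214 − 44.092 = 53.122 m.

Minimum gap ≈ 53.1 m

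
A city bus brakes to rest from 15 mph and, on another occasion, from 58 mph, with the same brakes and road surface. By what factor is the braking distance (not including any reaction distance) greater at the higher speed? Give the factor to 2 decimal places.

Factor ≈ 14.95

Braking distance d = v²/(2a), so with a fixed, d ∝ v².
Factor = (58/15)² = 3.8667² = 14.9514.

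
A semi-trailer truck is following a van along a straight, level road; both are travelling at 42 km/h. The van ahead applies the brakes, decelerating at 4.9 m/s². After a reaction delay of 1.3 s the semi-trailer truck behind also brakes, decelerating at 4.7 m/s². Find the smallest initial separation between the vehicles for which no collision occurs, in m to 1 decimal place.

Minimum gap ≈ 15.8 m

42 km/h ÷ 3.6 = 11.6667 m/s.
Leader travels v²/(2a_L) = 136.112 / 9.800 = 13.889 m before stopping.
Follower covers v·t_r = 11.6667 × 1.3 = 15.167 m while reacting, then v²/(2a_F) = 136.112 / 9.400 = 14.480 m while braking, for a total of 15.167 + 14.480 = 29.647 m.
Since a_F ≤ a_L and the follower starts braking later, the follower is never slower than the leader, so the closest approach is when both have stopped.
Minimum gap = 29.647 − 13.889 = 15.758 m.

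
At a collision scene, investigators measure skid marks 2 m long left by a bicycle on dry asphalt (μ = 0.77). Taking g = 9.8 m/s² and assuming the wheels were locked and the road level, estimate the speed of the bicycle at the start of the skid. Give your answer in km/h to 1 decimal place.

Deceleration a = μg = 0.77 × 9.8 = 7.546 m/s².
v = √(2a·d) = √(2 × 7.546 × 2) = √30.184 = 5.4940 m/s.
= 5.4940 × 3.6 = 19.778 km/h.

Initial speed ≈ 19.8 km/h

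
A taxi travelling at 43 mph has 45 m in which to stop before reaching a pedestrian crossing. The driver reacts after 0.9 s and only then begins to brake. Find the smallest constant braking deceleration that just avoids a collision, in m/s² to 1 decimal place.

Required deceleration ≈ 6.7 m/s²

43 mph × 0.44704 = 19.2227 m/s.
Distance covered during reaction = 19.2227 × 0.9 = 17.300 m.
Distance available for braking: 45 − 17.300 = 27.700 m.
v² = 2a·d ⇒ a = v²/(2d) = 19.2227² / (2 × 27.700) = 369.512 / 55.400 = 6.6699 m/s².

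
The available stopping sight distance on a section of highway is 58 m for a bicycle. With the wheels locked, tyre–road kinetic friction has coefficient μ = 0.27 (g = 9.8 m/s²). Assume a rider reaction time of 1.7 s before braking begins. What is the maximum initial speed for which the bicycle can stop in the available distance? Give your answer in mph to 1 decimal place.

a = μg = 0.27 × 9.8 = 2.646 m/s².
Stopping distance: v·t_r + v²/(2a) = 58 with t_r = 1.7 s and a = 2.646 m/s².
So v² + 8.996 v − 306.94 = 0.
Positive root: v = −a·t_r + √((a·t_r)² + 2a·d) = −4.498 + √(20.232 + 306.94) = 13.5899 m/s.
13.5899 m/s ÷ 0.44704 = 30.400 mph.

Maximum speed ≈ 30.4 mph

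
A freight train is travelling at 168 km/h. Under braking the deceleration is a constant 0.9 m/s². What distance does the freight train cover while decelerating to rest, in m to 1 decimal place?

168 km/h ÷ 3.6 = 46.6667 m/s.
Braking distance = v²/(2a) = 46.6667² / (2 × 0.900) = 2177.781 / 1.800 = 1209.878 m.

Braking distance ≈ 1209.9 m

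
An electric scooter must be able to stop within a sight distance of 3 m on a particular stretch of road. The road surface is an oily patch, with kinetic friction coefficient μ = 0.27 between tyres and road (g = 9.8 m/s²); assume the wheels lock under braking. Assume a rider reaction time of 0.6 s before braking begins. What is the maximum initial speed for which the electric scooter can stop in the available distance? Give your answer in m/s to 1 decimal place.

Maximum speed ≈ 2.7 m/s

a = μg = 0.27 × 9.8 = 2.646 m/s².
Stopping distance: v·t_r + v²/(2a) = 3 with t_r = 0.6 s and a = 2.646 m/s².
So v² + 3.175 v − 15.88 = 0.
Positive root: v = −a·t_r + √((a·t_r)² + 2a·d) = −1.588 + √(2.522 + 15.88) = 2.7018 m/s.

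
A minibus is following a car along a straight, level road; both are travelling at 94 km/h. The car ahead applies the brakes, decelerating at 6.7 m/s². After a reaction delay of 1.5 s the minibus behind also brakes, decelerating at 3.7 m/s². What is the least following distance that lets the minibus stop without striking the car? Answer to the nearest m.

Minimum gap ≈ 80 m

94 km/h ÷ 3.6 = 26.1111 m/s.
Leader travels v²/(2a_L) = 681.790 / 13.400 = 50.880 m before stopping.
Follower covers v·t_r = 26.1111 × 1.5 = 39.167 m while reacting, then v²/(2a_F) = 681.790 / 7.400 = 92.134 m while braking, for a total of 39.167 + 92.134 = 131.301 m.
Since a_F ≤ a_L and the follower starts braking later, the follower is never slower than the leader, so the closest approach is when both have stopped.
Minimum gap = 131.301 − 50.880 = 80.421 m.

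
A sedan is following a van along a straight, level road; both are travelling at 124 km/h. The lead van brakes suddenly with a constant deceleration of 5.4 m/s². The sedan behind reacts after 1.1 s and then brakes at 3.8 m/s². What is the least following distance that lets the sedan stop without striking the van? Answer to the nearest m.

124 km/h ÷ 3.6 = 34.4444 m/s.
Leader travels v²/(2a_L) = 1186.417 / 10.800 = 109.853 m before stopping.
Follower covers v·t_r = 34.4444 × 1.1 = 37.889 m while reacting, then v²/(2a_F) = 1186.417 / 7.600 = 156.107 m while braking, for a total of 37.889 + 156.107 = 193.996 m.
Since a_F ≤ a_L and the follower starts braking later, the follower is never slower than the leader, so the closest approach is when both have stopped.
Minimum gap = 193.996 − 109.853 = 84.143 m.

Minimum gap ≈ 84 m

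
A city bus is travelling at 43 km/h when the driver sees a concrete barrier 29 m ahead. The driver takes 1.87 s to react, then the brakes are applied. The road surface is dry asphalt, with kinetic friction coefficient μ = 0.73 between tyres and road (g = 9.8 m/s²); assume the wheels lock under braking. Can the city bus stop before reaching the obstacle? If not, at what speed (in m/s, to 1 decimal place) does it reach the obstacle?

43 km/h ÷ 3.6 = 11.9444 m/s.
a = μg = 0.73 × 9.8 = 7.154 m/s².
Reaction distance = 11.9444 × 1.87 = 22.336 m.
Braking distance needed to stop: v²/(2a) = 142.669 / 14.308 = 9.971 m, so total needed = 22.336 + 9.971 = 32.307 m > 29 m — it cannot stop.
Distance remaining when braking begins: 29 − 22.336 = 6.664 m.
v² = v₀² − 2a·d = 142.669 − 2 × 7.154 × 6.664 = 47.320 m²/s².
v = √47.320 = 6.879 m/s.

No — it strikes the obstacle at 6.9 m/s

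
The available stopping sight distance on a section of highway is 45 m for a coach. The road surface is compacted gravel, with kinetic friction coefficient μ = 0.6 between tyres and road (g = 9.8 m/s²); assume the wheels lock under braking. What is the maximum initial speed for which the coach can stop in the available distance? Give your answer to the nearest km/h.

Maximum speed ≈ 83 km/h

a = μg = 0.6 × 9.8 = 5.880 m/s².
v²/(2a) = d ⇒ v = √(2 × 5.880 × 45) = √529.20 = 23.0043 m/s.
23.0043 m/s × 3.6 = 82.815 km/h.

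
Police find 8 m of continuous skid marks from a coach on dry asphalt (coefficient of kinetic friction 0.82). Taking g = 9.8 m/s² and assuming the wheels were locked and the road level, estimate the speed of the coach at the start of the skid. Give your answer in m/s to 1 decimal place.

Initial speed ≈ 11.3 m/s

Deceleration a = μg = 0.82 × 9.8 = 8.036 m/s².
v = √(2a·d) = √(2 × 8.036 × 8) = √128.576 = 11.3391 m/s.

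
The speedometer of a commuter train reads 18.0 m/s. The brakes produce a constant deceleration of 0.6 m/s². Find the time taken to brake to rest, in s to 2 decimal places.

Braking time = v/a = 18.0000 / 0.600 = 30.000 s.

Braking time ≈ 30.00 s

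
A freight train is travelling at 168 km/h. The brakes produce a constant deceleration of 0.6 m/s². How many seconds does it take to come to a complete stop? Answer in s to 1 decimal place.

168 km/h ÷ 3.6 = 46.6667 m/s.
Braking time = v/a = 46.6667 / 0.600 = 77.778 s.

Braking time ≈ 77.8 s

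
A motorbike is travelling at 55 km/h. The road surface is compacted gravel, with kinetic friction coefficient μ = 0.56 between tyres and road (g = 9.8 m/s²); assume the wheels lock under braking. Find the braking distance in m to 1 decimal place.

55 km/h ÷ 3.6 = 15.2778 m/s.
a = μg = 0.56 × 9.8 = 5.488 m/s².
Braking distance = v²/(2a) = 15.2778² / (2 × 5.488) = 233.411 / 10.976 = 21.266 m.

Braking distance ≈ 21.3 m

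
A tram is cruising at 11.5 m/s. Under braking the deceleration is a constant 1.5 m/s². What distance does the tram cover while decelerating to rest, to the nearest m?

Braking distance = v²/(2a) = 11.5000² / (2 × 1.500) = 132.250 / 3.000 = 44.083 m.

Braking distance ≈ 44 m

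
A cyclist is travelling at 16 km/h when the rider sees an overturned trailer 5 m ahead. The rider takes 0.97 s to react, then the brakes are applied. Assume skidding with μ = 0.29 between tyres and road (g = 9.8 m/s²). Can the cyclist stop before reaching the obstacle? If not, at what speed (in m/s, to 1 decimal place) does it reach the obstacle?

No — it strikes the obstacle at 4.0 m/s

16 km/h ÷ 3.6 = 4.4444 m/s.
a = μg = 0.29 × 9.8 = 2.842 m/s².
Reaction distance = 4.4444 × 0.97 = 4.311 m.
Braking distance needed to stop: v²/(2a) = 19.753 / 5.684 = 3.475 m, so total needed = 4.311 + 3.475 = 7.786 m > 5 m — it cannot stop.
Distance remaining when braking begins: 5 − 4.311 = 0.689 m.
v² = v₀² − 2a·d = 19.753 − 2 × 2.842 × 0.689 = 15.837 m²/s².
v = √15.837 = 3.980 m/s.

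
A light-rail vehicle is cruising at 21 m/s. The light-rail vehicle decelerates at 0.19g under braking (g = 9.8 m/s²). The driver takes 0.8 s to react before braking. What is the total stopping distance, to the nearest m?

a = 0.19 × 9.8 = 1.862 m/s².
Reaction distance = v·t_r = 21.0000 × 0.8 = 16.800 m.
Braking distance = v²/(2a) = 21.0000² / (2 × 1.862) = 441.000 / 3.724 = 118.421 m.
Total = 16.800 + 118.421 = 135.221 m.

Total stopping distance ≈ 135 m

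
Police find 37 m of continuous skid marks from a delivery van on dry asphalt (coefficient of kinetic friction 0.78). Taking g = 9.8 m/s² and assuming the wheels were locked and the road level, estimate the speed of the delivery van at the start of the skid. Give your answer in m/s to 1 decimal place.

Initial speed ≈ 23.8 m/s

Deceleration a = μg = 0.78 × 9.8 = 7.644 m/s².
v = √(2a·d) = √(2 × 7.644 × 37) = √565.656 = 23.7835 m/s.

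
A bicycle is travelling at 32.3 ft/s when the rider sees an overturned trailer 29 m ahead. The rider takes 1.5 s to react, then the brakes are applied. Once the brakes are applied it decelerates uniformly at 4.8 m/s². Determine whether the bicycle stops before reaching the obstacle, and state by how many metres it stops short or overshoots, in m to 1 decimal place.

Yes — it stops 4.1 m short of the obstacle

32.3 ft/s × 0.3048 = 9.8450 m/s.
Reaction distance = 9.8450 × 1.5 = 14.768 m.
Braking distance = v²/(2a) = 96.924 / 9.600 = 10.096 m.
Total stopping distance = 14.768 + 10.096 = 24.864 m, vs 29 m available — it stops with 29 − 24.864 = 4.136 m to spare.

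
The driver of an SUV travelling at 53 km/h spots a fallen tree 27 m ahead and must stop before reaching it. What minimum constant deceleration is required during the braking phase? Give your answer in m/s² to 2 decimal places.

Required deceleration ≈ 4.01 m/s²

53 km/h ÷ 3.6 = 14.7222 m/s.
v² = 2a·d ⇒ a = v²/(2d) = 14.7222² / (2 × 27.000) = 216.743 / 54.000 = 4.0138 m/s².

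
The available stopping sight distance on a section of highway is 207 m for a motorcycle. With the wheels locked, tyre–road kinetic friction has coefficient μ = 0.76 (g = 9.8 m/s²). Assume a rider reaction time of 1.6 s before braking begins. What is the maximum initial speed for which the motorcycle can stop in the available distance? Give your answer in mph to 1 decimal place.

Maximum speed ≈ 100.4 mph

a = μg = 0.76 × 9.8 = 7.448 m/s².
Stopping distance: v·t_r + v²/(2a) = 207 with t_r = 1.6 s and a = 7.448 m/s².
So v² + 23.834 v − 3083.47 = 0.
Positive root: v = −a·t_r + √((a·t_r)² + 2a·d) = −11.917 + √(142.015 + 3083.47) = 44.8764 m/s.
44.8764 m/s ÷ 0.44704 = 100.386 mph.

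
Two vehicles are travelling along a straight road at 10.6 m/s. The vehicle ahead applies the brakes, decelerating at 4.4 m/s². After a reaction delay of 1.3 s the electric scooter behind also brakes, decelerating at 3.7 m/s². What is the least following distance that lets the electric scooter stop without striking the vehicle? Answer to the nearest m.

Minimum gap ≈ 16 m

Leader travels v²/(2a_L) = 112.360 / 8.800 = 12.768 m before stopping.
Follower covers v·t_r = 10.6000 × 1.3 = 13.780 m while reacting, then v²/(2a_F) = 112.360 / 7.400 = 15.184 m while braking, for a total of 13.780 + 15.184 = 28.964 m.
Since a_F ≤ a_L and the follower starts braking later, the follower is never slower than the leader, so the closest approach is when both have stopped.
Minimum gap = 28.964 − 12.768 = 16.196 m.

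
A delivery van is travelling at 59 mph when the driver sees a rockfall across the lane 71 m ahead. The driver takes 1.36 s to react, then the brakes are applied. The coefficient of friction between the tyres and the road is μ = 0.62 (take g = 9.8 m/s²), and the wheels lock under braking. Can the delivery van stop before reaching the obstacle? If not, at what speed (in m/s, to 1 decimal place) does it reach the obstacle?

59 mph × 0.44704 = 26.3754 m/s.
a = μg = 0.62 × 9.8 = 6.076 m/s².
Reaction distance = 26.3754 × 1.36 = 35.871 m.
Braking distance needed to stop: v²/(2a) = 695.662 / 12.152 = 57.247 m, so total needed = 35.871 + 57.247 = 93.118 m > 71 m — it cannot stop.
Distance remaining when braking begins: 71 − 35.871 = 35.129 m.
v² = v₀² − 2a·d = 695.662 − 2 × 6.076 × 35.129 = 268.774 m²/s².
v = √268.774 = 16.394 m/s.

No — it strikes the obstacle at 16.4 m/s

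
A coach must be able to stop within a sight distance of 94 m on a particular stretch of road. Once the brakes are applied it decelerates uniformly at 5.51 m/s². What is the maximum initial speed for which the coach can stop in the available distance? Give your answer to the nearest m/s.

v²/(2a) = d ⇒ v = √(2 × 5.510 × 94) = √1035.88 = 32.1851 m/s.

Maximum speed ≈ 32 m/s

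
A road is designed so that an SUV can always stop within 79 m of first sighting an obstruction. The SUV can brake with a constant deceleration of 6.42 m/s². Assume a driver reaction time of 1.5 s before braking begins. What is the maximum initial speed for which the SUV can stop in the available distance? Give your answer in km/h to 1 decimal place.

Maximum speed ≈ 85.1 km/h

Stopping distance: v·t_r + v²/(2a) = 79 with t_r = 1.5 s and a = 6.420 m/s².
So v² + 19.260 v − 1014.36 = 0.
Positive root: v = −a·t_r + √((a·t_r)² + 2a·d) = −9.630 + √(92.737 + 1014.36) = 23.6431 m/s.
23.6431 m/s × 3.6 = 85.115 km/h.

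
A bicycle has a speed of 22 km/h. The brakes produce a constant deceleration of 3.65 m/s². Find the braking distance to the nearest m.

22 km/h ÷ 3.6 = 6.1111 m/s.
Braking distance = v²/(2a) = 6.1111² / (2 × 3.650) = 37.346 / 7.300 = 5.116 m.

Braking distance ≈ 5 m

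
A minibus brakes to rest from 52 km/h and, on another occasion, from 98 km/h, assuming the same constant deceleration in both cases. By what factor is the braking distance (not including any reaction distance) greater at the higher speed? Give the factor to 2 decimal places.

Factor ≈ 3.55

Braking distance d = v²/(2a), so with a fixed, d ∝ v².
Factor = (98/52)² = 1.8846² = 3.5517.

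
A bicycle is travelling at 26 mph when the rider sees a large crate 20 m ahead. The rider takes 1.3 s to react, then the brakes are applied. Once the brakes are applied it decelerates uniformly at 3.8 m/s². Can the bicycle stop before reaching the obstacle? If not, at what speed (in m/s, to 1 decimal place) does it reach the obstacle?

26 mph × 0.44704 = 11.6230 m/s.
Reaction distance = 11.6230 × 1.3 = 15.110 m.
Braking distance needed to stop: v²/(2a) = 135.094 / 7.600 = 17.776 m, so total needed = 15.110 + 17.776 = 32.886 m > 20 m — it cannot stop.
Distance remaining when braking begins: 20 − 15.110 = 4.890 m.
v² = v₀² − 2a·d = 135.094 − 2 × 3.800 × 4.890 = 97.930 m²/s².
v = √97.930 = 9.896 m/s.

No — it strikes the obstacle at 9.9 m/s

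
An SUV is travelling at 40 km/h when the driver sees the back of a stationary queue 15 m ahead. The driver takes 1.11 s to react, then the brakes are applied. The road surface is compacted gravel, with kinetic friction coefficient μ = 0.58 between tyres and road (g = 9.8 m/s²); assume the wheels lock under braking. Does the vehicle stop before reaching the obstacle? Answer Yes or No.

No

40 km/h ÷ 3.6 = 11.1111 m/s.
a = μg = 0.58 × 9.8 = 5.684 m/s².
Reaction distance = 11.1111 × 1.11 = 12.333 m.
Braking distance = v²/(2a) = 123.457 / 11.368 = 10.860 m.
Total stopping distance = 12.333 + 10.860 = 23.193 m, vs 15 m available — it cannot stop in time and overshoots by 23.193 − 15 = 8.193 m.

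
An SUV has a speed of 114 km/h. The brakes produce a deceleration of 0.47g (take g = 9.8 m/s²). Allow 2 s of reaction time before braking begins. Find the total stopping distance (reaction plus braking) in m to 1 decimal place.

Total stopping distance ≈ 172.2 m

114 km/h ÷ 3.6 = 31.6667 m/s.
a = 0.47 × 9.8 = 4.606 m/s².
Reaction distance = v·t_r = 31.6667 × 2 = 63.333 m.
Braking distance = v²/(2a) = 31.6667² / (2 × 4.606) = 1002.780 / 9.212 = 108.856 m.
Total = 63.333 + 108.856 = 172.189 m.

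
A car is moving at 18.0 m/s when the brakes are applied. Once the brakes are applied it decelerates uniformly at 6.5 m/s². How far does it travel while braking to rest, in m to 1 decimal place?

Braking distance = v²/(2a) = 18.0000² / (2 × 6.500) = 324.000 / 13.000 = 24.923 m.

Braking distance ≈ 24.9 m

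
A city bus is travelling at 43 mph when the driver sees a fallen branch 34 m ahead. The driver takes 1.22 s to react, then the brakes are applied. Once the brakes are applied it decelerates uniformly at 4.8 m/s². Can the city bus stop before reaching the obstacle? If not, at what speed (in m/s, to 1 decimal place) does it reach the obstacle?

43 mph × 0.44704 = 19.2227 m/s.
Reaction distance = 19.2227 × 1.22 = 23.452 m.
Braking distance needed to stop: v²/(2a) = 369.512 / 9.600 = 38.491 m, so total needed = 23.452 + 38.491 = 61.943 m > 34 m — it cannot stop.
Distance remaining when braking begins: 34 − 23.452 = 10.548 m.
v² = v₀² − 2a·d = 369.512 − 2 × 4.800 × 10.548 = 268.251 m²/s².
v = √268.251 = 16.378 m/s.

No — it strikes the obstacle at 16.4 m/s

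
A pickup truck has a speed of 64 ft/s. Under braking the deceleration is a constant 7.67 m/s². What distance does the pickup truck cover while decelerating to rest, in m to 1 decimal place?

64 ft/s × 0.3048 = 19.5072 m/s.
Braking distance = v²/(2a) = 19.5072² / (2 × 7.670) = 380.531 / 15.340 = 24.806 m.

Braking distance ≈ 24.8 m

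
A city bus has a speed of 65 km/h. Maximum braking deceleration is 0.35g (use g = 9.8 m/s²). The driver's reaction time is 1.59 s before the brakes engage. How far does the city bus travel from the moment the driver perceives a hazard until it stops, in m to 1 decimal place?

Total stopping distance ≈ 76.2 m

65 km/h ÷ 3.6 = 18.0556 m/s.
a = 0.35 × 9.8 = 3.430 m/s².
Reaction distance = v·t_r = 18.0556 × 1.59 = 28.708 m.
Braking distance = v²/(2a) = 18.0556² / (2 × 3.430) = 326.005 / 6.860 = 47.523 m.
Total = 28.708 + 47.523 = 76.231 m.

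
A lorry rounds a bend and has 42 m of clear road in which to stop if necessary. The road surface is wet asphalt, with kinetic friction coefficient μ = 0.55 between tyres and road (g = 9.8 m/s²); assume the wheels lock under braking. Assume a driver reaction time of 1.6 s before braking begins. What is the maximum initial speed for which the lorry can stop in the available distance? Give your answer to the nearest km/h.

a = μg = 0.55 × 9.8 = 5.390 m/s².
Stopping distance: v·t_r + v²/(2a) = 42 with t_r = 1.6 s and a = 5.390 m/s².
So v² + 17.248 v − 452.76 = 0.
Positive root: v = −a·t_r + √((a·t_r)² + 2a·d) = −8.624 + √(74.373 + 452.76) = 14.3354 m/s.
14.3354 m/s × 3.6 = 51.607 km/h.

Maximum speed ≈ 52 km/h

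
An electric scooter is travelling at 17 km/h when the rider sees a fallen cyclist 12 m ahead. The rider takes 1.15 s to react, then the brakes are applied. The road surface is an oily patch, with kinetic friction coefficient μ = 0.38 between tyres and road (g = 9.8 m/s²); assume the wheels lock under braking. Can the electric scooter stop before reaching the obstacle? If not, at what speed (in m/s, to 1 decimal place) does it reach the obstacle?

Yes — it stops about 3.6 m short of the obstacle, so it never reaches it

17 km/h ÷ 3.6 = 4.7222 m/s.
a = μg = 0.38 × 9.8 = 3.724 m/s².
Reaction distance = 4.7222 × 1.15 = 5.431 m.
Braking distance = v²/(2a) = 22.299 / 7.448 = 2.994 m.
Total stopping distance = 5.431 + 2.994 = 8.425 m, vs 12 m available — it stops with 12 − 8.425 = 3.575 m to spare.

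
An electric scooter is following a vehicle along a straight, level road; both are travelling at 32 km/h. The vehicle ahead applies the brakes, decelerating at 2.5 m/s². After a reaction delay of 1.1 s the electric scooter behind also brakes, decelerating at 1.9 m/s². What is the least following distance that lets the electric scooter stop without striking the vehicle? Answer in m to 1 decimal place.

32 km/h ÷ 3.6 = 8.8889 m/s.
Leader travels v²/(2a_L) = 79.013 / 5.000 = 15.803 m before stopping.
Follower covers v·t_r = 8.8889 × 1.1 = 9.778 m while reacting, then v²/(2a_F) = 79.013 / 3.800 = 20.793 m while braking, for a total of 9.778 + 20.793 = 30.571 m.
Since a_F ≤ a_L and the follower starts braking later, the follower is never slower than the leader, so the closest approach is when both have stopped.
Minimum gap = 30.571 − 15.803 = 14.768 m.

Minimum gap ≈ 14.8 m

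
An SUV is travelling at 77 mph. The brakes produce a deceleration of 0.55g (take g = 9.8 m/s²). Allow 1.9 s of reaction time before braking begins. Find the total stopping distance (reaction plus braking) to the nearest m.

Total stopping distance ≈ 175 m

77 mph × 0.44704 = 34.4221 m/s.
a = 0.55 × 9.8 = 5.390 m/s².
Reaction distance = v·t_r = 34.4221 × 1.9 = 65.402 m.
Braking distance = v²/(2a) = 34.4221² / (2 × 5.390) = 1184.881 / 10.780 = 109.915 m.
Total = 65.402 + 109.915 = 175.317 m.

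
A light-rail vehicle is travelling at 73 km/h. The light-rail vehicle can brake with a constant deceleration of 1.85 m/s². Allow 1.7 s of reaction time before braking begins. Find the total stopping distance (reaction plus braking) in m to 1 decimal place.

Total stopping distance ≈ 145.6 m

73 km/h ÷ 3.6 = 20.2778 m/s.
Reaction distance = v·t_r = 20.2778 × 1.7 = 34.472 m.
Braking distance = v²/(2a) = 20.2778² / (2 × 1.850) = 411.189 / 3.700 = 111.132 m.
Total = 34.472 + 111.132 = 145.604 m.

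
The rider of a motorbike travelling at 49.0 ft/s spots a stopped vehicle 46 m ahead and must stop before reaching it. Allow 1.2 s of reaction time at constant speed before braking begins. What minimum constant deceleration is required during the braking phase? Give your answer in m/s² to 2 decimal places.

49 ft/s × 0.3048 = 14.9352 m/s.
Distance covered during reaction = 14.9352 × 1.2 = 17.922 m.
Distance available for braking: 46 − 17.922 = 28.078 m.
v² = 2a·d ⇒ a = v²/(2d) = 14.9352² / (2 × 28.078) = 223.060 / 56.156 = 3.9721 m/s².

Required deceleration ≈ 3.97 m/s²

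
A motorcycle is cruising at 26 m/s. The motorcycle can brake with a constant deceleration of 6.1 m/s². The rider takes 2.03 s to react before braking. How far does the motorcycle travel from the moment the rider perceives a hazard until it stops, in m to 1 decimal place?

Reaction distance = v·t_r = 26.0000 × 2.03 = 52.780 m.
Braking distance = v²/(2a) = 26.0000² / (2 × 6.100) = 676.000 / 12.200 = 55.410 m.
Total = 52.780 + 55.410 = 108.190 m.

Total stopping distance ≈ 108.2 m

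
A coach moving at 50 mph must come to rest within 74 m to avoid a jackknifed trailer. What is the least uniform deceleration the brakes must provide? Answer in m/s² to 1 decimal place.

50 mph × 0.44704 = 22.3520 m/s.
v² = 2a·d ⇒ a = v²/(2d) = 22.3520² / (2 × 74.000) = 499.612 / 148.000 = 3.3758 m/s².

Required deceleration ≈ 3.4 m/s²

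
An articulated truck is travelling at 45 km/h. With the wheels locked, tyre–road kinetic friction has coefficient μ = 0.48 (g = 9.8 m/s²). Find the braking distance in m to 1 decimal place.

Braking distance ≈ 16.6 m

45 km/h ÷ 3.6 = 12.5000 m/s.
a = μg = 0.48 × 9.8 = 4.704 m/s².
Braking distance = v²/(2a) = 12.5000² / (2 × 4.704) = 156.250 / 9.408 = 16.608 m.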